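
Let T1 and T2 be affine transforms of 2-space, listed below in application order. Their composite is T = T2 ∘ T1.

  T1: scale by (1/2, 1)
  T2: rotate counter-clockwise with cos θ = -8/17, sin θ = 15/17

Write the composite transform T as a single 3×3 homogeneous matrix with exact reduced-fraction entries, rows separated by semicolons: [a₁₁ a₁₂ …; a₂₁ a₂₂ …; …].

T = [-4/17 -15/17 0; 15/34 -8/17 0; 0 0 1]

T1 = [1/2 0 0; 0 1 0; 0 0 1]
T2·T1 = [-4/17 -15/17 0; 15/34 -8/17 0; 0 0 1]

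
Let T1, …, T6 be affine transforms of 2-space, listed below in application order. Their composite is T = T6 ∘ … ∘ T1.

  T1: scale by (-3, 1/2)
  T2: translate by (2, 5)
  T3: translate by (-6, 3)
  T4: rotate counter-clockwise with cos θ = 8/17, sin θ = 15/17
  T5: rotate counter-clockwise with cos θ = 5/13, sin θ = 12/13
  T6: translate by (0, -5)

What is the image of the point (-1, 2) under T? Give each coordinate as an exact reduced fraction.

T1 scale by (-3, 1/2): (-1, 2) → (3, 1)
T2 translate by (2, 5): (3, 1) → (5, 6)
T3 translate by (-6, 3): (5, 6) → (-1, 9)
T4 rotate counter-clockwise with cos θ = 8/17, sin θ = 15/17: (-1, 9) → (-143/17, 57/17)
T5 rotate counter-clockwise with cos θ = 5/13, sin θ = 12/13: (-143/17, 57/17) → (-1399/221, -1431/221)
T6 translate by (0, -5): (-1399/221, -1431/221) → (-1399/221, -2536/221)

T(p) = (-1399/221, -2536/221)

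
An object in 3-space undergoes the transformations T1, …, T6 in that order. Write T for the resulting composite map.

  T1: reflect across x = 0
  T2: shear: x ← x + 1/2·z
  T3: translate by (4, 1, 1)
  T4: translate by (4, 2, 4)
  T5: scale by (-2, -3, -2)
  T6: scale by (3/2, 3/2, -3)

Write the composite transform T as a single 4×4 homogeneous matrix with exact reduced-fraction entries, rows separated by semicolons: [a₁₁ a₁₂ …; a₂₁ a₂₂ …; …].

T = [3 0 -3/2 -24; 0 -9/2 0 -27/2; 0 0 6 30; 0 0 0 1]

T1 = [-1 0 0 0; 0 1 0 0; 0 0 1 0; 0 0 0 1]
T2·T1 = [-1 0 1/2 0; 0 1 0 0; 0 0 1 0; 0 0 0 1]
T3·…·T1 = [-1 0 1/2 4; 0 1 0 1; 0 0 1 1; 0 0 0 1]
T4·…·T1 = [-1 0 1/2 8; 0 1 0 3; 0 0 1 5; 0 0 0 1]
T5·…·T1 = [2 0 -1 -16; 0 -3 0 -9; 0 0 -2 -10; 0 0 0 1]
T6·…·T1 = [3 0 -3/2 -24; 0 -9/2 0 -27/2; 0 0 6 30; 0 0 0 1]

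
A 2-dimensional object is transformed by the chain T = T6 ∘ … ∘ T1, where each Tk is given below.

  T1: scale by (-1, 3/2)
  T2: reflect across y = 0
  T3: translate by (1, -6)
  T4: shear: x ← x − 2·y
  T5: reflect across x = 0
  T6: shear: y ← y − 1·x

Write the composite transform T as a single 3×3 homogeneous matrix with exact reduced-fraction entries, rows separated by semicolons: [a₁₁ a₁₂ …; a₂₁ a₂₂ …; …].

T1 = [-1 0 0; 0 3/2 0; 0 0 1]
T2·T1 = [-1 0 0; 0 -3/2 0; 0 0 1]
T3·…·T1 = [-1 0 1; 0 -3/2 -6; 0 0 1]
T4·…·T1 = [-1 3 13; 0 -3/2 -6; 0 0 1]
T5·…·T1 = [1 -3 -13; 0 -3/2 -6; 0 0 1]
T6·…·T1 = [1 -3 -13; -1 3/2 7; 0 0 1]

T = [1 -3 -13; -1 3/2 7; 0 0 1]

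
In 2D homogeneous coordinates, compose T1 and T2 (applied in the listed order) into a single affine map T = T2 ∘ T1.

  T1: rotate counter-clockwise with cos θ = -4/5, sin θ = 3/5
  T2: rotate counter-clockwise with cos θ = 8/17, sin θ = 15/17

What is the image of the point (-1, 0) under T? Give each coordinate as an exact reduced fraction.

T(p) = (77/85, 36/85)

T1 rotate counter-clockwise with cos θ = -4/5, sin θ = 3/5: (-1, 0) → (4/5, -3/5)
T2 rotate counter-clockwise with cos θ = 8/17, sin θ = 15/17: (4/5, -3/5) → (77/85, 36/85)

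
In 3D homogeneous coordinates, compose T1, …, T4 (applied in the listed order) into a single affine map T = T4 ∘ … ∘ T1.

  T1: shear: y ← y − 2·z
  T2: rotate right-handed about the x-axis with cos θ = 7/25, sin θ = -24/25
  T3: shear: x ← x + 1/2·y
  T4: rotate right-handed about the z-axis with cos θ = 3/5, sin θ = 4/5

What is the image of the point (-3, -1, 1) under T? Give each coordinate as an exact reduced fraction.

T(p) = (-93/50, -57/25, 79/25)

T1 shear: y ← y − 2·z: (-3, -1, 1) → (-3, -3, 1)
T2 rotate right-handed about the x-axis with cos θ = 7/25, sin θ = -24/25: (-3, -3, 1) → (-3, 3/25, 79/25)
T3 shear: x ← x + 1/2·y: (-3, 3/25, 79/25) → (-147/50, 3/25, 79/25)
T4 rotate right-handed about the z-axis with cos θ = 3/5, sin θ = 4/5: (-147/50, 3/25, 79/25) → (-93/50, -57/25, 79/25)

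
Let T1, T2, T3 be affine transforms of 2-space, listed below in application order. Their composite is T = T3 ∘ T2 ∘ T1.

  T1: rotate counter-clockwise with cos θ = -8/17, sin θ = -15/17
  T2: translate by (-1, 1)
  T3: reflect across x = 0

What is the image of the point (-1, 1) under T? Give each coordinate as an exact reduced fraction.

T(p) = (-6/17, 24/17)

T1 rotate counter-clockwise with cos θ = -8/17, sin θ = -15/17: (-1, 1) → (23/17, 7/17)
T2 translate by (-1, 1): (23/17, 7/17) → (6/17, 24/17)
T3 reflect across x = 0: (6/17, 24/17) → (-6/17, 24/17)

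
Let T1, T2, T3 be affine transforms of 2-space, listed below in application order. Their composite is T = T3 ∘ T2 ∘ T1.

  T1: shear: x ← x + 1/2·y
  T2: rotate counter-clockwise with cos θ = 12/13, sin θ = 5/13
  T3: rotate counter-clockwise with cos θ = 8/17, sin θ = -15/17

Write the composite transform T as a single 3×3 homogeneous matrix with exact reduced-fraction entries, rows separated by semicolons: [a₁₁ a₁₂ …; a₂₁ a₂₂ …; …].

T1 = [1 1/2 0; 0 1 0; 0 0 1]
T2·T1 = [12/13 1/13 0; 5/13 29/26 0; 0 0 1]
T3·…·T1 = [171/221 451/442 0; -140/221 101/221 0; 0 0 1]

T = [171/221 451/442 0; -140/221 101/221 0; 0 0 1]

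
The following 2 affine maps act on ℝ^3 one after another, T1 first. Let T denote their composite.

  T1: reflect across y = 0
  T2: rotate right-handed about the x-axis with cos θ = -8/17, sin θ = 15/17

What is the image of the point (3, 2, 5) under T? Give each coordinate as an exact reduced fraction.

T1 reflect across y = 0: (3, 2, 5) → (3, -2, 5)
T2 rotate right-handed about the x-axis with cos θ = -8/17, sin θ = 15/17: (3, -2, 5) → (3, -59/17, -70/17)

T(p) = (3, -59/17, -70/17)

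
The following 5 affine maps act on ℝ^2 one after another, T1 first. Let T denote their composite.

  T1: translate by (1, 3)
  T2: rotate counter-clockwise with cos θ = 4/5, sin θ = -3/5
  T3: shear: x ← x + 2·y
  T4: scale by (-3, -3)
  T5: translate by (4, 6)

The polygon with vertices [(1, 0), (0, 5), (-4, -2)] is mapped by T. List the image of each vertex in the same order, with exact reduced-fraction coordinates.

image vertices: (-67/5, 12/5), (-238/5, -57/5), (-31/5, -9/5)

T1 translate by (1, 3): (1, 0) → (2, 3); (0, 5) → (1, 8); (-4, -2) → (-3, 1)
T2 rotate counter-clockwise with cos θ = 4/5, sin θ = -3/5: (2, 3) → (17/5, 6/5); (1, 8) → (28/5, 29/5); (-3, 1) → (-9/5, 13/5)
T3 shear: x ← x + 2·y: (17/5, 6/5) → (29/5, 6/5); (28/5, 29/5) → (86/5, 29/5); (-9/5, 13/5) → (17/5, 13/5)
T4 scale by (-3, -3): (29/5, 6/5) → (-87/5, -18/5); (86/5, 29/5) → (-258/5, -87/5); (17/5, 13/5) → (-51/5, -39/5)
T5 translate by (4, 6): (-87/5, -18/5) → (-67/5, 12/5); (-258/5, -87/5) → (-238/5, -57/5); (-51/5, -39/5) → (-31/5, -9/5)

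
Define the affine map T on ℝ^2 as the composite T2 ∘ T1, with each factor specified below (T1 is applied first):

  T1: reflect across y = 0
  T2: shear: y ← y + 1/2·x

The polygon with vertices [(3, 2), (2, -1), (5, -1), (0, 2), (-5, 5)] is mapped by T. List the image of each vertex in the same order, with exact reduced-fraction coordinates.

image vertices: (3, -1/2), (2, 2), (5, 7/2), (0, -2), (-5, -15/2)

T1 reflect across y = 0: (3, 2) → (3, -2); (2, -1) → (2, 1); (5, -1) → (5, 1); (0, 2) → (0, -2); (-5, 5) → (-5, -5)
T2 shear: y ← y + 1/2·x: (3, -2) → (3, -1/2); (2, 1) → (2, 2); (5, 1) → (5, 7/2); (0, -2) → (0, -2); (-5, -5) → (-5, -15/2)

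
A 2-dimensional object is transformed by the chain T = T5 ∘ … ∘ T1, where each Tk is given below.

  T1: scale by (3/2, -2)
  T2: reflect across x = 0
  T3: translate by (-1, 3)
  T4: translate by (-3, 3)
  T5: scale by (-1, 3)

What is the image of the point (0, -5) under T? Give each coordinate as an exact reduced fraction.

T(p) = (4, 48)

T1 scale by (3/2, -2): (0, -5) → (0, 10)
T2 reflect across x = 0: (0, 10) → (0, 10)
T3 translate by (-1, 3): (0, 10) → (-1, 13)
T4 translate by (-3, 3): (-1, 13) → (-4, 16)
T5 scale by (-1, 3): (-4, 16) → (4, 48)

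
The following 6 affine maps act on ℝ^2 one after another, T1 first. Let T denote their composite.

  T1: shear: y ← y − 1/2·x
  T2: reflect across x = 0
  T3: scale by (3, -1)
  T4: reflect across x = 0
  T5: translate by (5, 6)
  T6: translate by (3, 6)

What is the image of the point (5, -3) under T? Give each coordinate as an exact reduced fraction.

T1 shear: y ← y − 1/2·x: (5, -3) → (5, -11/2)
T2 reflect across x = 0: (5, -11/2) → (-5, -11/2)
T3 scale by (3, -1): (-5, -11/2) → (-15, 11/2)
T4 reflect across x = 0: (-15, 11/2) → (15, 11/2)
T5 translate by (5, 6): (15, 11/2) → (20, 23/2)
T6 translate by (3, 6): (20, 23/2) → (23, 35/2)

T(p) = (23, 35/2)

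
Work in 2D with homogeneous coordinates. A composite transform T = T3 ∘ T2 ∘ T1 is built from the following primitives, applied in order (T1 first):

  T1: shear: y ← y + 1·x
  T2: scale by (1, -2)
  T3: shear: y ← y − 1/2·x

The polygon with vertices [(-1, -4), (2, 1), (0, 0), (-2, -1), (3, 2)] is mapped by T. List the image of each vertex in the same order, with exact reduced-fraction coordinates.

image vertices: (-1, 21/2), (2, -7), (0, 0), (-2, 7), (3, -23/2)

T1 shear: y ← y + 1·x: (-1, -4) → (-1, -5); (2, 1) → (2, 3); (0, 0) → (0, 0); (-2, -1) → (-2, -3); (3, 2) → (3, 5)
T2 scale by (1, -2): (-1, -5) → (-1, 10); (2, 3) → (2, -6); (0, 0) → (0, 0); (-2, -3) → (-2, 6); (3, 5) → (3, -10)
T3 shear: y ← y − 1/2·x: (-1, 10) → (-1, 21/2); (2, -6) → (2, -7); (0, 0) → (0, 0); (-2, 6) → (-2, 7); (3, -10) → (3, -23/2)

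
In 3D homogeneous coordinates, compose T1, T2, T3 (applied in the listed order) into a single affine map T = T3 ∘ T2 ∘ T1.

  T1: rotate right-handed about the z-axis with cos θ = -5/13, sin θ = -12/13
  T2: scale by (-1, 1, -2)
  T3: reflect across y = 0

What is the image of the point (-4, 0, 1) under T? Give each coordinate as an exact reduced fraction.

T(p) = (-20/13, -48/13, -2)

T1 rotate right-handed about the z-axis with cos θ = -5/13, sin θ = -12/13: (-4, 0, 1) → (20/13, 48/13, 1)
T2 scale by (-1, 1, -2): (20/13, 48/13, 1) → (-20/13, 48/13, -2)
T3 reflect across y = 0: (-20/13, 48/13, -2) → (-20/13, -48/13, -2)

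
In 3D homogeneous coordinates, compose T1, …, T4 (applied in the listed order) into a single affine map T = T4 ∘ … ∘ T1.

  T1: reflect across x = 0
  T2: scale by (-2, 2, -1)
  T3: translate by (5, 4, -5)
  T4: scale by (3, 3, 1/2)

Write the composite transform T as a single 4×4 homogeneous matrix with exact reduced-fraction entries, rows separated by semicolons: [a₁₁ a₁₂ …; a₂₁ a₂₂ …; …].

T1 = [-1 0 0 0; 0 1 0 0; 0 0 1 0; 0 0 0 1]
T2·T1 = [2 0 0 0; 0 2 0 0; 0 0 -1 0; 0 0 0 1]
T3·…·T1 = [2 0 0 5; 0 2 0 4; 0 0 -1 -5; 0 0 0 1]
T4·…·T1 = [6 0 0 15; 0 6 0 12; 0 0 -1/2 -5/2; 0 0 0 1]

T = [6 0 0 15; 0 6 0 12; 0 0 -1/2 -5/2; 0 0 0 1]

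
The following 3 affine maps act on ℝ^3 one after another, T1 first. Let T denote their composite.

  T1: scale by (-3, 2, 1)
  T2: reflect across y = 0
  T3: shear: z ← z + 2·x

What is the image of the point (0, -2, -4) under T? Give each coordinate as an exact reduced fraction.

T1 scale by (-3, 2, 1): (0, -2, -4) → (0, -4, -4)
T2 reflect across y = 0: (0, -4, -4) → (0, 4, -4)
T3 shear: z ← z + 2·x: (0, 4, -4) → (0, 4, -4)

T(p) = (0, 4, -4)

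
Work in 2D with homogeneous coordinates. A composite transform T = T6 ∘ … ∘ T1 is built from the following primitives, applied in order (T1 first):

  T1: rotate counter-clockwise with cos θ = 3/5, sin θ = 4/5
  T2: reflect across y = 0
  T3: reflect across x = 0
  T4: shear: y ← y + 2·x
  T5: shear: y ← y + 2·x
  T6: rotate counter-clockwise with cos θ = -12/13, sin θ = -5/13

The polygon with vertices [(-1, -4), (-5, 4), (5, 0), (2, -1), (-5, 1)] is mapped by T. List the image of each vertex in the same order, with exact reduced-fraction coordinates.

T1 rotate counter-clockwise with cos θ = 3/5, sin θ = 4/5: (-1, -4) → (13/5, -16/5); (-5, 4) → (-31/5, -8/5); (5, 0) → (3, 4); (2, -1) → (2, 1); (-5, 1) → (-19/5, -17/5)
T2 reflect across y = 0: (13/5, -16/5) → (13/5, 16/5); (-31/5, -8/5) → (-31/5, 8/5); (3, 4) → (3, -4); (2, 1) → (2, -1); (-19/5, -17/5) → (-19/5, 17/5)
T3 reflect across x = 0: (13/5, 16/5) → (-13/5, 16/5); (-31/5, 8/5) → (31/5, 8/5); (3, -4) → (-3, -4); (2, -1) → (-2, -1); (-19/5, 17/5) → (19/5, 17/5)
T4 shear: y ← y + 2·x: (-13/5, 16/5) → (-13/5, -2); (31/5, 8/5) → (31/5, 14); (-3, -4) → (-3, -10); (-2, -1) → (-2, -5); (19/5, 17/5) → (19/5, 11)
T5 shear: y ← y + 2·x: (-13/5, -2) → (-13/5, -36/5); (31/5, 14) → (31/5, 132/5); (-3, -10) → (-3, -16); (-2, -5) → (-2, -9); (19/5, 11) → (19/5, 93/5)
T6 rotate counter-clockwise with cos θ = -12/13, sin θ = -5/13: (-13/5, -36/5) → (-24/65, 497/65); (31/5, 132/5) → (288/65, -1739/65); (-3, -16) → (-44/13, 207/13); (-2, -9) → (-21/13, 118/13); (19/5, 93/5) → (237/65, -1211/65)

image vertices: (-24/65, 497/65), (288/65, -1739/65), (-44/13, 207/13), (-21/13, 118/13), (237/65, -1211/65)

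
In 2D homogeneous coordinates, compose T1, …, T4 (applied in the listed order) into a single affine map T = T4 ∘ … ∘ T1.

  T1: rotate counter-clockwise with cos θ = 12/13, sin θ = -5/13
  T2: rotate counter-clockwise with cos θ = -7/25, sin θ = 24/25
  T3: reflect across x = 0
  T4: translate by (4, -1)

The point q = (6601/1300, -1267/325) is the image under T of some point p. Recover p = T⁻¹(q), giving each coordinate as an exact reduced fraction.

T1 = [12/13 5/13 0; -5/13 12/13 0; 0 0 1]
T2·T1 = [36/325 -323/325 0; 323/325 36/325 0; 0 0 1]
T3·…·T1 = [-36/325 323/325 0; 323/325 36/325 0; 0 0 1]
T4·…·T1 = [-36/325 323/325 4; 323/325 36/325 -1; 0 0 1]
det M = -1; M⁻¹ = [-36/325 323/325 467/325; 323/325 36/325 -1256/325; 0 0 1]
M⁻¹ · (6601/1300, -1267/325)ᵀ = (-3, 3/4)ᵀ

p = (-3, 3/4)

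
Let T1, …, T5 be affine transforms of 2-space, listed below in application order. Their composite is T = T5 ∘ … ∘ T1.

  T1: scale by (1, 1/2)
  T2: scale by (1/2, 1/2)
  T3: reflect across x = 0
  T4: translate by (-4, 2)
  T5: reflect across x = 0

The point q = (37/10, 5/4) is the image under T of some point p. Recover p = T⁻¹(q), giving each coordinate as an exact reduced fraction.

p = (-3/5, -3)

T1 = [1 0 0; 0 1/2 0; 0 0 1]
T2·T1 = [1/2 0 0; 0 1/4 0; 0 0 1]
T3·…·T1 = [-1/2 0 0; 0 1/4 0; 0 0 1]
T4·…·T1 = [-1/2 0 -4; 0 1/4 2; 0 0 1]
T5·…·T1 = [1/2 0 4; 0 1/4 2; 0 0 1]
det M = 1/8; M⁻¹ = [2 0 -8; 0 4 -8; 0 0 1]
M⁻¹ · (37/10, 5/4)ᵀ = (-3/5, -3)ᵀ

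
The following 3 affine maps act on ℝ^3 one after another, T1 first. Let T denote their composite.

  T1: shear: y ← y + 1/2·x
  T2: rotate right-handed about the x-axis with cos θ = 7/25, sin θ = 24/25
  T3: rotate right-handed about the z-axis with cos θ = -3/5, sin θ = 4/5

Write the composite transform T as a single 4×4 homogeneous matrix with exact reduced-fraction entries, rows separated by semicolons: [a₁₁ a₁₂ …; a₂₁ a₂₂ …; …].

T1 = [1 0 0 0; 1/2 1 0 0; 0 0 1 0; 0 0 0 1]
T2·T1 = [1 0 0 0; 7/50 7/25 -24/25 0; 12/25 24/25 7/25 0; 0 0 0 1]
T3·…·T1 = [-89/125 -28/125 96/125 0; 179/250 -21/125 72/125 0; 12/25 24/25 7/25 0; 0 0 0 1]

T = [-89/125 -28/125 96/125 0; 179/250 -21/125 72/125 0; 12/25 24/25 7/25 0; 0 0 0 1]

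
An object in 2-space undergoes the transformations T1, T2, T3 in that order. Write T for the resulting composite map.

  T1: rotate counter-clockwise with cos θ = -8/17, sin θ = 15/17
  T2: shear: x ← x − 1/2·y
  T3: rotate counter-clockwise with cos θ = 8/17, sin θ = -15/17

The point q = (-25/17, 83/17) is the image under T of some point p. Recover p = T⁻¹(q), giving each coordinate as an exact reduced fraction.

p = (3, 7/2)

T1 = [-8/17 -15/17 0; 15/17 -8/17 0; 0 0 1]
T2·T1 = [-31/34 -11/17 0; 15/17 -8/17 0; 0 0 1]
T3·…·T1 = [101/289 -208/289 0; 705/578 101/289 0; 0 0 1]
det M = 1; M⁻¹ = [101/289 208/289 0; -705/578 101/289 0; 0 0 1]
M⁻¹ · (-25/17, 83/17)ᵀ = (3, 7/2)ᵀ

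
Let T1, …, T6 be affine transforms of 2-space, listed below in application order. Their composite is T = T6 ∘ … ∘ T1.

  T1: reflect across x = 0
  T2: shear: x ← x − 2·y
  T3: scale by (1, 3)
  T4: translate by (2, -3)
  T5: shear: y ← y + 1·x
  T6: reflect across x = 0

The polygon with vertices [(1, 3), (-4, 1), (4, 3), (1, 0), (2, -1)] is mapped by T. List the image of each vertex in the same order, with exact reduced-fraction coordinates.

T1 reflect across x = 0: (1, 3) → (-1, 3); (-4, 1) → (4, 1); (4, 3) → (-4, 3); (1, 0) → (-1, 0); (2, -1) → (-2, -1)
T2 shear: x ← x − 2·y: (-1, 3) → (-7, 3); (4, 1) → (2, 1); (-4, 3) → (-10, 3); (-1, 0) → (-1, 0); (-2, -1) → (0, -1)
T3 scale by (1, 3): (-7, 3) → (-7, 9); (2, 1) → (2, 3); (-10, 3) → (-10, 9); (-1, 0) → (-1, 0); (0, -1) → (0, -3)
T4 translate by (2, -3): (-7, 9) → (-5, 6); (2, 3) → (4, 0); (-10, 9) → (-8, 6); (-1, 0) → (1, -3); (0, -3) → (2, -6)
T5 shear: y ← y + 1·x: (-5, 6) → (-5, 1); (4, 0) → (4, 4); (-8, 6) → (-8, -2); (1, -3) → (1, -2); (2, -6) → (2, -4)
T6 reflect across x = 0: (-5, 1) → (5, 1); (4, 4) → (-4, 4); (-8, -2) → (8, -2); (1, -2) → (-1, -2); (2, -4) → (-2, -4)

image vertices: (5, 1), (-4, 4), (8, -2), (-1, -2), (-2, -4)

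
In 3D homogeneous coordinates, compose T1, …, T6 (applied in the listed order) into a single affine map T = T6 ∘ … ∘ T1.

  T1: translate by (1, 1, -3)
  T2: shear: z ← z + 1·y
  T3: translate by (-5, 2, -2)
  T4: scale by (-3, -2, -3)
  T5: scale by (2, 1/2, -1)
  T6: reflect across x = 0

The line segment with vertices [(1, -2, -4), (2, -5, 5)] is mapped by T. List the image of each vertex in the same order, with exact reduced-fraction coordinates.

image vertices: (-18, -1, -30), (-12, 2, -12)

T1 translate by (1, 1, -3): (1, -2, -4) → (2, -1, -7); (2, -5, 5) → (3, -4, 2)
T2 shear: z ← z + 1·y: (2, -1, -7) → (2, -1, -8); (3, -4, 2) → (3, -4, -2)
T3 translate by (-5, 2, -2): (2, -1, -8) → (-3, 1, -10); (3, -4, -2) → (-2, -2, -4)
T4 scale by (-3, -2, -3): (-3, 1, -10) → (9, -2, 30); (-2, -2, -4) → (6, 4, 12)
T5 scale by (2, 1/2, -1): (9, -2, 30) → (18, -1, -30); (6, 4, 12) → (12, 2, -12)
T6 reflect across x = 0: (18, -1, -30) → (-18, -1, -30); (12, 2, -12) → (-12, 2, -12)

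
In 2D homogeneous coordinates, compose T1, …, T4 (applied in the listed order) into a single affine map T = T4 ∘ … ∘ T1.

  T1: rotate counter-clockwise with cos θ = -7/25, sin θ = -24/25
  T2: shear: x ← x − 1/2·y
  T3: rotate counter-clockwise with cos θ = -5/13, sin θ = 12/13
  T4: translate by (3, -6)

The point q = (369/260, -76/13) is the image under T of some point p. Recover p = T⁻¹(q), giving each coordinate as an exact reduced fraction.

p = (-7/4, 1)

T1 = [-7/25 24/25 0; -24/25 -7/25 0; 0 0 1]
T2·T1 = [1/5 11/10 0; -24/25 -7/25 0; 0 0 1]
T3·…·T1 = [263/325 -107/650 0; 36/65 73/65 0; 0 0 1]
T4·…·T1 = [263/325 -107/650 3; 36/65 73/65 -6; 0 0 1]
det M = 1; M⁻¹ = [73/65 107/650 -774/325; -36/65 263/325 2118/325; 0 0 1]
M⁻¹ · (369/260, -76/13)ᵀ = (-7/4, 1)ᵀ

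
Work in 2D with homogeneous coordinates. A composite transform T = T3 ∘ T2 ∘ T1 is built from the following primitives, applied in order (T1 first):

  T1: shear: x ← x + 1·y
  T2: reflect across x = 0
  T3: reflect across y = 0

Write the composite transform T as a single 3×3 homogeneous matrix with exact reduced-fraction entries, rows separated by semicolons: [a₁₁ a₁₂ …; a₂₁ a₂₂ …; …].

T = [-1 -1 0; 0 -1 0; 0 0 1]

T1 = [1 1 0; 0 1 0; 0 0 1]
T2·T1 = [-1 -1 0; 0 1 0; 0 0 1]
T3·…·T1 = [-1 -1 0; 0 -1 0; 0 0 1]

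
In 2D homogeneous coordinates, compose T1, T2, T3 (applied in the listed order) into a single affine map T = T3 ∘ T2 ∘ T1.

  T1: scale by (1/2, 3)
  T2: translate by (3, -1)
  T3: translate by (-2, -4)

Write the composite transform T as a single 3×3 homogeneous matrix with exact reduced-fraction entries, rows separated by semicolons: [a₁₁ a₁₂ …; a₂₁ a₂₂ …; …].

T1 = [1/2 0 0; 0 3 0; 0 0 1]
T2·T1 = [1/2 0 3; 0 3 -1; 0 0 1]
T3·…·T1 = [1/2 0 1; 0 3 -5; 0 0 1]

T = [1/2 0 1; 0 3 -5; 0 0 1]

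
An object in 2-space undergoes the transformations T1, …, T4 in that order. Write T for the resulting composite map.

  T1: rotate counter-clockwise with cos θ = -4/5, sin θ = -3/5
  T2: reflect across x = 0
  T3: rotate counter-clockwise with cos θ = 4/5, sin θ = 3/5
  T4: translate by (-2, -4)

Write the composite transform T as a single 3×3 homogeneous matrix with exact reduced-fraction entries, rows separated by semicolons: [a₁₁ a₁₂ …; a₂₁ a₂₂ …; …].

T1 = [-4/5 3/5 0; -3/5 -4/5 0; 0 0 1]
T2·T1 = [4/5 -3/5 0; -3/5 -4/5 0; 0 0 1]
T3·…·T1 = [1 0 0; 0 -1 0; 0 0 1]
T4·…·T1 = [1 0 -2; 0 -1 -4; 0 0 1]

T = [1 0 -2; 0 -1 -4; 0 0 1]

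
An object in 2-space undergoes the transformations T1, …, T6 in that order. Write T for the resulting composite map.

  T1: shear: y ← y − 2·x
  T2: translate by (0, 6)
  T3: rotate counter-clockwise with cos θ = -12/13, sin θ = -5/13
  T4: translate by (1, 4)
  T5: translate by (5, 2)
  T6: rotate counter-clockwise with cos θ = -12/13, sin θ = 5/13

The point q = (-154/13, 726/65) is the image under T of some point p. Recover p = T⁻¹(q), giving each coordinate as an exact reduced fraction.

p = (-4, 2/5)

T1 = [1 0 0; -2 1 0; 0 0 1]
T2·T1 = [1 0 0; -2 1 6; 0 0 1]
T3·…·T1 = [-22/13 5/13 30/13; 19/13 -12/13 -72/13; 0 0 1]
T4·…·T1 = [-22/13 5/13 43/13; 19/13 -12/13 -20/13; 0 0 1]
T5·…·T1 = [-22/13 5/13 108/13; 19/13 -12/13 6/13; 0 0 1]
T6·…·T1 = [1 0 -102/13; -2 1 36/13; 0 0 1]
det M = 1; M⁻¹ = [1 0 102/13; 2 1 168/13; 0 0 1]
M⁻¹ · (-154/13, 726/65)ᵀ = (-4, 2/5)ᵀ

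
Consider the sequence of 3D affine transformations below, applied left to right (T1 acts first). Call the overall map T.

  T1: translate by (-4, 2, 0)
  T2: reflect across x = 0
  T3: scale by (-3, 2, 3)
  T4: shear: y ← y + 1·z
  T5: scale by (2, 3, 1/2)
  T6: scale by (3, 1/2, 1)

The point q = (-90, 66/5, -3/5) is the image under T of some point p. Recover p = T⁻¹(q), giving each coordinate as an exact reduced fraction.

T1 = [1 0 0 -4; 0 1 0 2; 0 0 1 0; 0 0 0 1]
T2·T1 = [-1 0 0 4; 0 1 0 2; 0 0 1 0; 0 0 0 1]
T3·…·T1 = [3 0 0 -12; 0 2 0 4; 0 0 3 0; 0 0 0 1]
T4·…·T1 = [3 0 0 -12; 0 2 3 4; 0 0 3 0; 0 0 0 1]
T5·…·T1 = [6 0 0 -24; 0 6 9 12; 0 0 3/2 0; 0 0 0 1]
T6·…·T1 = [18 0 0 -72; 0 3 9/2 6; 0 0 3/2 0; 0 0 0 1]
det M = 81; M⁻¹ = [1/18 0 0 4; 0 1/3 -1 -2; 0 0 2/3 0; 0 0 0 1]
M⁻¹ · (-90, 66/5, -3/5)ᵀ = (-1, 3, -2/5)ᵀ

p = (-1, 3, -2/5)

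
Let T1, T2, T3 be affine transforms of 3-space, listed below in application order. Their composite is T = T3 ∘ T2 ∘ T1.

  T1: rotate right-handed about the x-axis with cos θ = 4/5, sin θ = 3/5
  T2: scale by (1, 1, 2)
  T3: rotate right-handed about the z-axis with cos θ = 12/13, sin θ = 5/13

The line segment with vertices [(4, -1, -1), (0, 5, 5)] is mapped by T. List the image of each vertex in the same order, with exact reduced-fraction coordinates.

T1 rotate right-handed about the x-axis with cos θ = 4/5, sin θ = 3/5: (4, -1, -1) → (4, -1/5, -7/5); (0, 5, 5) → (0, 1, 7)
T2 scale by (1, 1, 2): (4, -1/5, -7/5) → (4, -1/5, -14/5); (0, 1, 7) → (0, 1, 14)
T3 rotate right-handed about the z-axis with cos θ = 12/13, sin θ = 5/13: (4, -1/5, -14/5) → (49/13, 88/65, -14/5); (0, 1, 14) → (-5/13, 12/13, 14)

image vertices: (49/13, 88/65, -14/5), (-5/13, 12/13, 14)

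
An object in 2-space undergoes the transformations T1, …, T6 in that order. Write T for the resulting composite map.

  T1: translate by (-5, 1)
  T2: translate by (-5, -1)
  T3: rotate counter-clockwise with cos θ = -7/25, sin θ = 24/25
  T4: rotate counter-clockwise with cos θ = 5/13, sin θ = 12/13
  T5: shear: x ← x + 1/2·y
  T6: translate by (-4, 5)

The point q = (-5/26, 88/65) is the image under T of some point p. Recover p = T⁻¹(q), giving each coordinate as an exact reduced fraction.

T1 = [1 0 -5; 0 1 1; 0 0 1]
T2·T1 = [1 0 -10; 0 1 0; 0 0 1]
T3·…·T1 = [-7/25 -24/25 14/5; 24/25 -7/25 -48/5; 0 0 1]
T4·…·T1 = [-323/325 -36/325 646/65; 36/325 -323/325 -72/65; 0 0 1]
T5·…·T1 = [-61/65 -79/130 122/13; 36/325 -323/325 -72/65; 0 0 1]
T6·…·T1 = [-61/65 -79/130 70/13; 36/325 -323/325 253/65; 0 0 1]
det M = 1; M⁻¹ = [-323/325 79/130 1941/650; -36/325 -61/65 1381/325; 0 0 1]
M⁻¹ · (-5/26, 88/65)ᵀ = (4, 3)ᵀ

p = (4, 3)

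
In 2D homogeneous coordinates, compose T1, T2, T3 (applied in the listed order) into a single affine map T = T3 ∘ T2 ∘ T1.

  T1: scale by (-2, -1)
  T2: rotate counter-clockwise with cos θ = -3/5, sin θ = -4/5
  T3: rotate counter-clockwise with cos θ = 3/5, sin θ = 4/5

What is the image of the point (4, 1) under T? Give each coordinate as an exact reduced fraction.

T1 scale by (-2, -1): (4, 1) → (-8, -1)
T2 rotate counter-clockwise with cos θ = -3/5, sin θ = -4/5: (-8, -1) → (4, 7)
T3 rotate counter-clockwise with cos θ = 3/5, sin θ = 4/5: (4, 7) → (-16/5, 37/5)

T(p) = (-16/5, 37/5)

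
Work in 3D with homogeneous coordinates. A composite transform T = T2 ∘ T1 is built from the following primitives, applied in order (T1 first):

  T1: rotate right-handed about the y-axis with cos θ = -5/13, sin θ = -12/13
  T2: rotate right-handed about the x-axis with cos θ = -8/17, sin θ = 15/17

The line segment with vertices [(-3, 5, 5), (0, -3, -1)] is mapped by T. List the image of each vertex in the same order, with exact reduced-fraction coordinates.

T1 rotate right-handed about the y-axis with cos θ = -5/13, sin θ = -12/13: (-3, 5, 5) → (-45/13, 5, -61/13); (0, -3, -1) → (12/13, -3, 5/13)
T2 rotate right-handed about the x-axis with cos θ = -8/17, sin θ = 15/17: (-45/13, 5, -61/13) → (-45/13, 395/221, 1463/221); (12/13, -3, 5/13) → (12/13, 237/221, -625/221)

image vertices: (-45/13, 395/221, 1463/221), (12/13, 237/221, -625/221)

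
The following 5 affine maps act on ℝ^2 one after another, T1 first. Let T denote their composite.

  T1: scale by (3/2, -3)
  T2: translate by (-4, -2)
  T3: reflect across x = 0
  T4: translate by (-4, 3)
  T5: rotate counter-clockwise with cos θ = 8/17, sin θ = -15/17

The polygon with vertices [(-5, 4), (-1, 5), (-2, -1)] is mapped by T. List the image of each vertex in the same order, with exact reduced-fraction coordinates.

T1 scale by (3/2, -3): (-5, 4) → (-15/2, -12); (-1, 5) → (-3/2, -15); (-2, -1) → (-3, 3)
T2 translate by (-4, -2): (-15/2, -12) → (-23/2, -14); (-3/2, -15) → (-11/2, -17); (-3, 3) → (-7, 1)
T3 reflect across x = 0: (-23/2, -14) → (23/2, -14); (-11/2, -17) → (11/2, -17); (-7, 1) → (7, 1)
T4 translate by (-4, 3): (23/2, -14) → (15/2, -11); (11/2, -17) → (3/2, -14); (7, 1) → (3, 4)
T5 rotate counter-clockwise with cos θ = 8/17, sin θ = -15/17: (15/2, -11) → (-105/17, -401/34); (3/2, -14) → (-198/17, -269/34); (3, 4) → (84/17, -13/17)

image vertices: (-105/17, -401/34), (-198/17, -269/34), (84/17, -13/17)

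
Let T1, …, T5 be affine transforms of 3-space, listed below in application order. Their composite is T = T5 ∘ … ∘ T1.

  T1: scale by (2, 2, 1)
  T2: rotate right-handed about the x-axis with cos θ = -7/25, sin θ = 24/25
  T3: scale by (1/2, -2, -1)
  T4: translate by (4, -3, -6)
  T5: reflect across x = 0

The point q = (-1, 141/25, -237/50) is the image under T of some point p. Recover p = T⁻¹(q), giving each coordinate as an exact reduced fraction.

T1 = [2 0 0 0; 0 2 0 0; 0 0 1 0; 0 0 0 1]
T2·T1 = [2 0 0 0; 0 -14/25 -24/25 0; 0 48/25 -7/25 0; 0 0 0 1]
T3·…·T1 = [1 0 0 0; 0 28/25 48/25 0; 0 -48/25 7/25 0; 0 0 0 1]
T4·…·T1 = [1 0 0 4; 0 28/25 48/25 -3; 0 -48/25 7/25 -6; 0 0 0 1]
T5·…·T1 = [-1 0 0 -4; 0 28/25 48/25 -3; 0 -48/25 7/25 -6; 0 0 0 1]
det M = -4; M⁻¹ = [-1 0 0 -4; 0 7/100 -12/25 -267/100; 0 12/25 7/25 78/25; 0 0 0 1]
M⁻¹ · (-1, 141/25, -237/50)ᵀ = (-3, 0, 9/2)ᵀ

p = (-3, 0, 9/2)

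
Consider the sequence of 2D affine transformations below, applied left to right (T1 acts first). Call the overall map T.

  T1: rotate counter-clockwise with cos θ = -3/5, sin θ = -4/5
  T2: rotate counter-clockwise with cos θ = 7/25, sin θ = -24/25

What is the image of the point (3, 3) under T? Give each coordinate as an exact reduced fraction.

T1 rotate counter-clockwise with cos θ = -3/5, sin θ = -4/5: (3, 3) → (3/5, -21/5)
T2 rotate counter-clockwise with cos θ = 7/25, sin θ = -24/25: (3/5, -21/5) → (-483/125, -219/125)

T(p) = (-483/125, -219/125)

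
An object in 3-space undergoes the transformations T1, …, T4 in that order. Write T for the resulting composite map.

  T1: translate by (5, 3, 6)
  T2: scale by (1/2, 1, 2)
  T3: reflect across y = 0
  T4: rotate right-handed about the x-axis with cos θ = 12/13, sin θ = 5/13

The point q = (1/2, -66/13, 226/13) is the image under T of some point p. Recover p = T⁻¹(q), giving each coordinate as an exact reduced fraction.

T1 = [1 0 0 5; 0 1 0 3; 0 0 1 6; 0 0 0 1]
T2·T1 = [1/2 0 0 5/2; 0 1 0 3; 0 0 2 12; 0 0 0 1]
T3·…·T1 = [1/2 0 0 5/2; 0 -1 0 -3; 0 0 2 12; 0 0 0 1]
T4·…·T1 = [1/2 0 0 5/2; 0 -12/13 -10/13 -96/13; 0 -5/13 24/13 129/13; 0 0 0 1]
det M = -1; M⁻¹ = [2 0 0 -5; 0 -12/13 -5/13 -3; 0 -5/26 6/13 -6; 0 0 0 1]
M⁻¹ · (1/2, -66/13, 226/13)ᵀ = (-4, -5, 3)ᵀ

p = (-4, -5, 3)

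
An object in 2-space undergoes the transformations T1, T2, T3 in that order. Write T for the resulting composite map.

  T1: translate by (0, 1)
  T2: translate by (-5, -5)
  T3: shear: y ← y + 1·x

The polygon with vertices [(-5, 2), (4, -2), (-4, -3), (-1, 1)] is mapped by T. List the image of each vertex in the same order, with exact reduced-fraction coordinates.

image vertices: (-10, -12), (-1, -7), (-9, -16), (-6, -9)

T1 translate by (0, 1): (-5, 2) → (-5, 3); (4, -2) → (4, -1); (-4, -3) → (-4, -2); (-1, 1) → (-1, 2)
T2 translate by (-5, -5): (-5, 3) → (-10, -2); (4, -1) → (-1, -6); (-4, -2) → (-9, -7); (-1, 2) → (-6, -3)
T3 shear: y ← y + 1·x: (-10, -2) → (-10, -12); (-1, -6) → (-1, -7); (-9, -7) → (-9, -16); (-6, -3) → (-6, -9)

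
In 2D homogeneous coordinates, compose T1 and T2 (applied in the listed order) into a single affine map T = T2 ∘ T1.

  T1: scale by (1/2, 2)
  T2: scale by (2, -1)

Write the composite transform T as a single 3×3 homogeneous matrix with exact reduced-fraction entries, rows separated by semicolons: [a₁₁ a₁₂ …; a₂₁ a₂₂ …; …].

T1 = [1/2 0 0; 0 2 0; 0 0 1]
T2·T1 = [1 0 0; 0 -2 0; 0 0 1]

T = [1 0 0; 0 -2 0; 0 0 1]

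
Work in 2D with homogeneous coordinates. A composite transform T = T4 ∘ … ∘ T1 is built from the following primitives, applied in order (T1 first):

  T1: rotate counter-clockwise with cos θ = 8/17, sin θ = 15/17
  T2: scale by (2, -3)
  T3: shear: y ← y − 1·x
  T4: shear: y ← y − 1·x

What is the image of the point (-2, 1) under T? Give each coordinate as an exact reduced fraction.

T(p) = (-62/17, 190/17)

T1 rotate counter-clockwise with cos θ = 8/17, sin θ = 15/17: (-2, 1) → (-31/17, -22/17)
T2 scale by (2, -3): (-31/17, -22/17) → (-62/17, 66/17)
T3 shear: y ← y − 1·x: (-62/17, 66/17) → (-62/17, 128/17)
T4 shear: y ← y − 1·x: (-62/17, 128/17) → (-62/17, 190/17)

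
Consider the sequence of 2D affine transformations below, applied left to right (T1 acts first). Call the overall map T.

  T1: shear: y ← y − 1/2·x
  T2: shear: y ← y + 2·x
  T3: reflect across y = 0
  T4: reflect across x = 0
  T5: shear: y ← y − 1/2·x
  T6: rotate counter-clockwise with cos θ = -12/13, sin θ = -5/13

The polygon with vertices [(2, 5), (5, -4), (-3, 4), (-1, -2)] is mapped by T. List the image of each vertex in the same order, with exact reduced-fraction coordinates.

image vertices: (-11/13, 94/13), (55/13, 37/13), (-41/13, -3/13), (3/13, -41/13)

T1 shear: y ← y − 1/2·x: (2, 5) → (2, 4); (5, -4) → (5, -13/2); (-3, 4) → (-3, 11/2); (-1, -2) → (-1, -3/2)
T2 shear: y ← y + 2·x: (2, 4) → (2, 8); (5, -13/2) → (5, 7/2); (-3, 11/2) → (-3, -1/2); (-1, -3/2) → (-1, -7/2)
T3 reflect across y = 0: (2, 8) → (2, -8); (5, 7/2) → (5, -7/2); (-3, -1/2) → (-3, 1/2); (-1, -7/2) → (-1, 7/2)
T4 reflect across x = 0: (2, -8) → (-2, -8); (5, -7/2) → (-5, -7/2); (-3, 1/2) → (3, 1/2); (-1, 7/2) → (1, 7/2)
T5 shear: y ← y − 1/2·x: (-2, -8) → (-2, -7); (-5, -7/2) → (-5, -1); (3, 1/2) → (3, -1); (1, 7/2) → (1, 3)
T6 rotate counter-clockwise with cos θ = -12/13, sin θ = -5/13: (-2, -7) → (-11/13, 94/13); (-5, -1) → (55/13, 37/13); (3, -1) → (-41/13, -3/13); (1, 3) → (3/13, -41/13)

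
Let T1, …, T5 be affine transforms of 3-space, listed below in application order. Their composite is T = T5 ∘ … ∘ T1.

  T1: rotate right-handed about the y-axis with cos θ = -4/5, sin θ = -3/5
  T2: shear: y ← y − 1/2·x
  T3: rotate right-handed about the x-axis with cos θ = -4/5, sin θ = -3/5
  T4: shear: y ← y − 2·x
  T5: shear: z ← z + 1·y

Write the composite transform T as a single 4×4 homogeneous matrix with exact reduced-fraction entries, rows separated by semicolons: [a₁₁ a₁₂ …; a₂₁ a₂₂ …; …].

T1 = [-4/5 0 -3/5 0; 0 1 0 0; 3/5 0 -4/5 0; 0 0 0 1]
T2·T1 = [-4/5 0 -3/5 0; 2/5 1 3/10 0; 3/5 0 -4/5 0; 0 0 0 1]
T3·…·T1 = [-4/5 0 -3/5 0; 1/25 -4/5 -18/25 0; -18/25 -3/5 23/50 0; 0 0 0 1]
T4·…·T1 = [-4/5 0 -3/5 0; 41/25 -4/5 12/25 0; -18/25 -3/5 23/50 0; 0 0 0 1]
T5·…·T1 = [-4/5 0 -3/5 0; 41/25 -4/5 12/25 0; 23/25 -7/5 47/50 0; 0 0 0 1]

T = [-4/5 0 -3/5 0; 41/25 -4/5 12/25 0; 23/25 -7/5 47/50 0; 0 0 0 1]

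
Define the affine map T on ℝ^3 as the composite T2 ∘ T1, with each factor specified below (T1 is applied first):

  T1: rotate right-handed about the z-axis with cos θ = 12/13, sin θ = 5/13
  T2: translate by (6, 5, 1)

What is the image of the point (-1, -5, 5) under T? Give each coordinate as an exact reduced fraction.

T1 rotate right-handed about the z-axis with cos θ = 12/13, sin θ = 5/13: (-1, -5, 5) → (1, -5, 5)
T2 translate by (6, 5, 1): (1, -5, 5) → (7, 0, 6)

T(p) = (7, 0, 6)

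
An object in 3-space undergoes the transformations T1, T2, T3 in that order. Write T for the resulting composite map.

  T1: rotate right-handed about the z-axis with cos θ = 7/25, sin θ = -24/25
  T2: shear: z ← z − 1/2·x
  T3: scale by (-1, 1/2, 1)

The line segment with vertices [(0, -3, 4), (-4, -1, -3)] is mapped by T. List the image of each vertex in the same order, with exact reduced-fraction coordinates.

T1 rotate right-handed about the z-axis with cos θ = 7/25, sin θ = -24/25: (0, -3, 4) → (-72/25, -21/25, 4); (-4, -1, -3) → (-52/25, 89/25, -3)
T2 shear: z ← z − 1/2·x: (-72/25, -21/25, 4) → (-72/25, -21/25, 136/25); (-52/25, 89/25, -3) → (-52/25, 89/25, -49/25)
T3 scale by (-1, 1/2, 1): (-72/25, -21/25, 136/25) → (72/25, -21/50, 136/25); (-52/25, 89/25, -49/25) → (52/25, 89/50, -49/25)

image vertices: (72/25, -21/50, 136/25), (52/25, 89/50, -49/25)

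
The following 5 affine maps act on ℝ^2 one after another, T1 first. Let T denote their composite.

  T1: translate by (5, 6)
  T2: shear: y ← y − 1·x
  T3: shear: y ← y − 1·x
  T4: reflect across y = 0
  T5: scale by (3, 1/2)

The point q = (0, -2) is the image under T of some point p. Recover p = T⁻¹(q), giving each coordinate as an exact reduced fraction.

p = (-5, -2)

T1 = [1 0 5; 0 1 6; 0 0 1]
T2·T1 = [1 0 5; -1 1 1; 0 0 1]
T3·…·T1 = [1 0 5; -2 1 -4; 0 0 1]
T4·…·T1 = [1 0 5; 2 -1 4; 0 0 1]
T5·…·T1 = [3 0 15; 1 -1/2 2; 0 0 1]
det M = -3/2; M⁻¹ = [1/3 0 -5; 2/3 -2 -6; 0 0 1]
M⁻¹ · (0, -2)ᵀ = (-5, -2)ᵀ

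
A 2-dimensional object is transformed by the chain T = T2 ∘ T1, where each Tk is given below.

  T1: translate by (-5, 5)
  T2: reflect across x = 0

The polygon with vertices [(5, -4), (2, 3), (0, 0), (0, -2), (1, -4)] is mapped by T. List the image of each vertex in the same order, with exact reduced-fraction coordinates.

image vertices: (0, 1), (3, 8), (5, 5), (5, 3), (4, 1)

T1 translate by (-5, 5): (5, -4) → (0, 1); (2, 3) → (-3, 8); (0, 0) → (-5, 5); (0, -2) → (-5, 3); (1, -4) → (-4, 1)
T2 reflect across x = 0: (0, 1) → (0, 1); (-3, 8) → (3, 8); (-5, 5) → (5, 5); (-5, 3) → (5, 3); (-4, 1) → (4, 1)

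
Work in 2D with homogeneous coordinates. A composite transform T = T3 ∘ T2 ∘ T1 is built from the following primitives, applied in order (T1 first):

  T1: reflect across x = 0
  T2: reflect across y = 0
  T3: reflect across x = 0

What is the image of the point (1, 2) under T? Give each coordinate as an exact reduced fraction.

T(p) = (1, -2)

T1 reflect across x = 0: (1, 2) → (-1, 2)
T2 reflect across y = 0: (-1, 2) → (-1, -2)
T3 reflect across x = 0: (-1, -2) → (1, -2)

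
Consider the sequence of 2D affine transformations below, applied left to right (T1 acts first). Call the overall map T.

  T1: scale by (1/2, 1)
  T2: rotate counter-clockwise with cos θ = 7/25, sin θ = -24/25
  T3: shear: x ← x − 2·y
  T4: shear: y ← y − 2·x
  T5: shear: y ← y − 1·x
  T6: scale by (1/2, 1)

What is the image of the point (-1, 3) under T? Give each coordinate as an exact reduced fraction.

T1 scale by (1/2, 1): (-1, 3) → (-1/2, 3)
T2 rotate counter-clockwise with cos θ = 7/25, sin θ = -24/25: (-1/2, 3) → (137/50, 33/25)
T3 shear: x ← x − 2·y: (137/50, 33/25) → (1/10, 33/25)
T4 shear: y ← y − 2·x: (1/10, 33/25) → (1/10, 28/25)
T5 shear: y ← y − 1·x: (1/10, 28/25) → (1/10, 51/50)
T6 scale by (1/2, 1): (1/10, 51/50) → (1/20, 51/50)

T(p) = (1/20, 51/50)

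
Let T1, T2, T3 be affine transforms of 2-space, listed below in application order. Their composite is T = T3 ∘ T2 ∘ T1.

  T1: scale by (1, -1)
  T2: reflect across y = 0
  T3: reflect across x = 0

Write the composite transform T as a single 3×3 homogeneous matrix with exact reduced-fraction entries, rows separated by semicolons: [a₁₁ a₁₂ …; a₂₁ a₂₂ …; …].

T = [-1 0 0; 0 1 0; 0 0 1]

T1 = [1 0 0; 0 -1 0; 0 0 1]
T2·T1 = [1 0 0; 0 1 0; 0 0 1]
T3·…·T1 = [-1 0 0; 0 1 0; 0 0 1]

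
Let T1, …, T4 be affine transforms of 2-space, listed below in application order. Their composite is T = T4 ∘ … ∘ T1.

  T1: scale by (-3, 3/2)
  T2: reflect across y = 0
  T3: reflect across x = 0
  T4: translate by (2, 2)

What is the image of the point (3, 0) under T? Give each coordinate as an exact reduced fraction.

T(p) = (11, 2)

T1 scale by (-3, 3/2): (3, 0) → (-9, 0)
T2 reflect across y = 0: (-9, 0) → (-9, 0)
T3 reflect across x = 0: (-9, 0) → (9, 0)
T4 translate by (2, 2): (9, 0) → (11, 2)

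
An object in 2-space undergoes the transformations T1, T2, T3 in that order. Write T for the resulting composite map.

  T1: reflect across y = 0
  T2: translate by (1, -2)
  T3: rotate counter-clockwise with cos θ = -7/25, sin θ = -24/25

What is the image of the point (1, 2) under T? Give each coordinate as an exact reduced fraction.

T1 reflect across y = 0: (1, 2) → (1, -2)
T2 translate by (1, -2): (1, -2) → (2, -4)
T3 rotate counter-clockwise with cos θ = -7/25, sin θ = -24/25: (2, -4) → (-22/5, -4/5)

T(p) = (-22/5, -4/5)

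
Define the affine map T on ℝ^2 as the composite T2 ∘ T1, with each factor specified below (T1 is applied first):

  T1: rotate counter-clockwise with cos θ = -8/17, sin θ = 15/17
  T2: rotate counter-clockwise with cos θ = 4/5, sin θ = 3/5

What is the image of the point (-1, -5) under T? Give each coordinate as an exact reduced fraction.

T(p) = (257/85, 349/85)

T1 rotate counter-clockwise with cos θ = -8/17, sin θ = 15/17: (-1, -5) → (83/17, 25/17)
T2 rotate counter-clockwise with cos θ = 4/5, sin θ = 3/5: (83/17, 25/17) → (257/85, 349/85)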